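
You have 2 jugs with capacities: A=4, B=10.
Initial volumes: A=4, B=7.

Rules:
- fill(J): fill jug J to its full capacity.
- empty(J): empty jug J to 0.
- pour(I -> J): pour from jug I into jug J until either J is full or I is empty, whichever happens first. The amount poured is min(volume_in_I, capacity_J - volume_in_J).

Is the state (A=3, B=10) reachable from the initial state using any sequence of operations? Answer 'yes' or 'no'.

BFS from (A=4, B=7):
  1. empty(A) -> (A=0 B=7)
  2. pour(B -> A) -> (A=4 B=3)
  3. empty(A) -> (A=0 B=3)
  4. pour(B -> A) -> (A=3 B=0)
  5. fill(B) -> (A=3 B=10)
Target reached → yes.

Answer: yes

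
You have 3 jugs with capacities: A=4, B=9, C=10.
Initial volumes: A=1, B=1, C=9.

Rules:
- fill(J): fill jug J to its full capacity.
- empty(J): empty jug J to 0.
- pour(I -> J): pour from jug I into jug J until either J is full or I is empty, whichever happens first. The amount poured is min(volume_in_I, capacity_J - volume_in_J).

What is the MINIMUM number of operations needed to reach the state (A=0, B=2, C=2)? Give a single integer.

Answer: 6

Derivation:
BFS from (A=1, B=1, C=9). One shortest path:
  1. fill(C) -> (A=1 B=1 C=10)
  2. pour(A -> B) -> (A=0 B=2 C=10)
  3. pour(C -> A) -> (A=4 B=2 C=6)
  4. empty(A) -> (A=0 B=2 C=6)
  5. pour(C -> A) -> (A=4 B=2 C=2)
  6. empty(A) -> (A=0 B=2 C=2)
Reached target in 6 moves.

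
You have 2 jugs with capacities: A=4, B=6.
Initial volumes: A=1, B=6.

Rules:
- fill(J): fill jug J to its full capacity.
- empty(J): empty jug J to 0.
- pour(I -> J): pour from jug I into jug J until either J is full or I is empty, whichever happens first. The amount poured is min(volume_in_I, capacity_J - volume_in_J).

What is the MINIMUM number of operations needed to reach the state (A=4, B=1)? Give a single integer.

BFS from (A=1, B=6). One shortest path:
  1. empty(B) -> (A=1 B=0)
  2. pour(A -> B) -> (A=0 B=1)
  3. fill(A) -> (A=4 B=1)
Reached target in 3 moves.

Answer: 3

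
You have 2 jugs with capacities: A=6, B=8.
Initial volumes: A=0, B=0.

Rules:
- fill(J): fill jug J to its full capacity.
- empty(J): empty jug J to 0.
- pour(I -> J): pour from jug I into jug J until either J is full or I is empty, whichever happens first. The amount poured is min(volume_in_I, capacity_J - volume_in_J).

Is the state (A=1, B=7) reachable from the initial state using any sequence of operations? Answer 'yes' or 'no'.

Answer: no

Derivation:
BFS explored all 14 reachable states.
Reachable set includes: (0,0), (0,2), (0,4), (0,6), (0,8), (2,0), (2,8), (4,0), (4,8), (6,0), (6,2), (6,4) ...
Target (A=1, B=7) not in reachable set → no.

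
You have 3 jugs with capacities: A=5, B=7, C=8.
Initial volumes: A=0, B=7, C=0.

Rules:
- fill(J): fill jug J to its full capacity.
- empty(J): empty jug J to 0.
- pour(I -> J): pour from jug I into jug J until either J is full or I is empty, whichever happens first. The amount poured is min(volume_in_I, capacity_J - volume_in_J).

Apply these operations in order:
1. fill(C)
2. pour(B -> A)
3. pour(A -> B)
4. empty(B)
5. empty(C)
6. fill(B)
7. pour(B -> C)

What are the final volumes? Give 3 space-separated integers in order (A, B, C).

Step 1: fill(C) -> (A=0 B=7 C=8)
Step 2: pour(B -> A) -> (A=5 B=2 C=8)
Step 3: pour(A -> B) -> (A=0 B=7 C=8)
Step 4: empty(B) -> (A=0 B=0 C=8)
Step 5: empty(C) -> (A=0 B=0 C=0)
Step 6: fill(B) -> (A=0 B=7 C=0)
Step 7: pour(B -> C) -> (A=0 B=0 C=7)

Answer: 0 0 7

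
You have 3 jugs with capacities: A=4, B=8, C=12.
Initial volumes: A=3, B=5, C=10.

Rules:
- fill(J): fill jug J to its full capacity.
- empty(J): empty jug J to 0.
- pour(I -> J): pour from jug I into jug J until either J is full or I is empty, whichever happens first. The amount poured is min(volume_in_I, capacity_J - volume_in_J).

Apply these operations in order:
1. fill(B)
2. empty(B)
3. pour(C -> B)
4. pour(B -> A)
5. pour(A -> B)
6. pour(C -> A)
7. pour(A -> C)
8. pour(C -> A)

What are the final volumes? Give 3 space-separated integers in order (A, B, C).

Answer: 4 8 1

Derivation:
Step 1: fill(B) -> (A=3 B=8 C=10)
Step 2: empty(B) -> (A=3 B=0 C=10)
Step 3: pour(C -> B) -> (A=3 B=8 C=2)
Step 4: pour(B -> A) -> (A=4 B=7 C=2)
Step 5: pour(A -> B) -> (A=3 B=8 C=2)
Step 6: pour(C -> A) -> (A=4 B=8 C=1)
Step 7: pour(A -> C) -> (A=0 B=8 C=5)
Step 8: pour(C -> A) -> (A=4 B=8 C=1)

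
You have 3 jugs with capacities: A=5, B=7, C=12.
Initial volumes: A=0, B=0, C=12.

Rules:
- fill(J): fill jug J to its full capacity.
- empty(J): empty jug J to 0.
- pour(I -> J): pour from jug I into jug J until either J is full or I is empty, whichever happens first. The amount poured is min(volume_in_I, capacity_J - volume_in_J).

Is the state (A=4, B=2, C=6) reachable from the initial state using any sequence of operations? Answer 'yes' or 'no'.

BFS explored all 360 reachable states.
Reachable set includes: (0,0,0), (0,0,1), (0,0,2), (0,0,3), (0,0,4), (0,0,5), (0,0,6), (0,0,7), (0,0,8), (0,0,9), (0,0,10), (0,0,11) ...
Target (A=4, B=2, C=6) not in reachable set → no.

Answer: no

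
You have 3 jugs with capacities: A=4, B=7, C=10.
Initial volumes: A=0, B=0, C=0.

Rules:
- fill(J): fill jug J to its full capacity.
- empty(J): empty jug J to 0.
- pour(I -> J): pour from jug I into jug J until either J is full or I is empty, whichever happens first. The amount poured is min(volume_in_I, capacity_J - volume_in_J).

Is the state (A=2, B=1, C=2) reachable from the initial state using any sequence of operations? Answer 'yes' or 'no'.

Answer: no

Derivation:
BFS explored all 278 reachable states.
Reachable set includes: (0,0,0), (0,0,1), (0,0,2), (0,0,3), (0,0,4), (0,0,5), (0,0,6), (0,0,7), (0,0,8), (0,0,9), (0,0,10), (0,1,0) ...
Target (A=2, B=1, C=2) not in reachable set → no.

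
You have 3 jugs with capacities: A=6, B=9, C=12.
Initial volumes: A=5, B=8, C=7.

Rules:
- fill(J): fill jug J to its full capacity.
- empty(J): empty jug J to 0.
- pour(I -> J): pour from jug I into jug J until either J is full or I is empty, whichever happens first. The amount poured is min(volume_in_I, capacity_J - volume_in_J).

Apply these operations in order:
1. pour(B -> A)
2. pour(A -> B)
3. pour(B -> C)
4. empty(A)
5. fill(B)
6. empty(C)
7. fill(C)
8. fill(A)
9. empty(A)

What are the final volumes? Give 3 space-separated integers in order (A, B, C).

Step 1: pour(B -> A) -> (A=6 B=7 C=7)
Step 2: pour(A -> B) -> (A=4 B=9 C=7)
Step 3: pour(B -> C) -> (A=4 B=4 C=12)
Step 4: empty(A) -> (A=0 B=4 C=12)
Step 5: fill(B) -> (A=0 B=9 C=12)
Step 6: empty(C) -> (A=0 B=9 C=0)
Step 7: fill(C) -> (A=0 B=9 C=12)
Step 8: fill(A) -> (A=6 B=9 C=12)
Step 9: empty(A) -> (A=0 B=9 C=12)

Answer: 0 9 12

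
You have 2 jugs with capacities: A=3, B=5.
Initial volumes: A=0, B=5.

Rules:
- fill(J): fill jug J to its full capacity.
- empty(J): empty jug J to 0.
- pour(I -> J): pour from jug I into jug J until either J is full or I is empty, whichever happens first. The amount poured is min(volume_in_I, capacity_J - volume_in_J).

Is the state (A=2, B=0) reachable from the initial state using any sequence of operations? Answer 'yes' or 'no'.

Answer: yes

Derivation:
BFS from (A=0, B=5):
  1. pour(B -> A) -> (A=3 B=2)
  2. empty(A) -> (A=0 B=2)
  3. pour(B -> A) -> (A=2 B=0)
Target reached → yes.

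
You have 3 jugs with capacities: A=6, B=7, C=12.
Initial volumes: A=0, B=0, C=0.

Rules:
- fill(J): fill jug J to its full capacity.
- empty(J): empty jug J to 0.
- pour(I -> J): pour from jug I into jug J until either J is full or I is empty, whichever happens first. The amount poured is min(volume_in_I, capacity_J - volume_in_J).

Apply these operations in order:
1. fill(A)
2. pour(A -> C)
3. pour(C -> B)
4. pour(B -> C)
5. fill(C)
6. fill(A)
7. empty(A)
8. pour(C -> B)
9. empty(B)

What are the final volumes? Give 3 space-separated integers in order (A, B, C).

Step 1: fill(A) -> (A=6 B=0 C=0)
Step 2: pour(A -> C) -> (A=0 B=0 C=6)
Step 3: pour(C -> B) -> (A=0 B=6 C=0)
Step 4: pour(B -> C) -> (A=0 B=0 C=6)
Step 5: fill(C) -> (A=0 B=0 C=12)
Step 6: fill(A) -> (A=6 B=0 C=12)
Step 7: empty(A) -> (A=0 B=0 C=12)
Step 8: pour(C -> B) -> (A=0 B=7 C=5)
Step 9: empty(B) -> (A=0 B=0 C=5)

Answer: 0 0 5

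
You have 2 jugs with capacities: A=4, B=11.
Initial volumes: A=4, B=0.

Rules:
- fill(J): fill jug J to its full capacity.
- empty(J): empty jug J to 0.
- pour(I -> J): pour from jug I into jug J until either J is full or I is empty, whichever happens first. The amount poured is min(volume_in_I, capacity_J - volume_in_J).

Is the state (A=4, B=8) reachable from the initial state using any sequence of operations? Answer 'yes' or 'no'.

Answer: yes

Derivation:
BFS from (A=4, B=0):
  1. pour(A -> B) -> (A=0 B=4)
  2. fill(A) -> (A=4 B=4)
  3. pour(A -> B) -> (A=0 B=8)
  4. fill(A) -> (A=4 B=8)
Target reached → yes.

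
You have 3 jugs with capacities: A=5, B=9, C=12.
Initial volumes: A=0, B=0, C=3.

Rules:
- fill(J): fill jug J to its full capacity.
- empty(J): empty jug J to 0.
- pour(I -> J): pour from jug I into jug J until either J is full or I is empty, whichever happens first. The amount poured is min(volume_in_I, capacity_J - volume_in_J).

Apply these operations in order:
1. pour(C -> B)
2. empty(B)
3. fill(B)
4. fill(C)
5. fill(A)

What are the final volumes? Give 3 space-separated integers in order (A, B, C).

Answer: 5 9 12

Derivation:
Step 1: pour(C -> B) -> (A=0 B=3 C=0)
Step 2: empty(B) -> (A=0 B=0 C=0)
Step 3: fill(B) -> (A=0 B=9 C=0)
Step 4: fill(C) -> (A=0 B=9 C=12)
Step 5: fill(A) -> (A=5 B=9 C=12)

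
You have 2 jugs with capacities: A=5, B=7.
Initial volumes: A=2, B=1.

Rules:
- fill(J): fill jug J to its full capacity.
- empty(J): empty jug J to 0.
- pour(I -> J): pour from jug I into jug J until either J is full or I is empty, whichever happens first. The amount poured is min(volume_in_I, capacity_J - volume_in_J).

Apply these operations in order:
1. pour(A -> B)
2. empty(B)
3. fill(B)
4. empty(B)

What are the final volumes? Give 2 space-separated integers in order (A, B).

Answer: 0 0

Derivation:
Step 1: pour(A -> B) -> (A=0 B=3)
Step 2: empty(B) -> (A=0 B=0)
Step 3: fill(B) -> (A=0 B=7)
Step 4: empty(B) -> (A=0 B=0)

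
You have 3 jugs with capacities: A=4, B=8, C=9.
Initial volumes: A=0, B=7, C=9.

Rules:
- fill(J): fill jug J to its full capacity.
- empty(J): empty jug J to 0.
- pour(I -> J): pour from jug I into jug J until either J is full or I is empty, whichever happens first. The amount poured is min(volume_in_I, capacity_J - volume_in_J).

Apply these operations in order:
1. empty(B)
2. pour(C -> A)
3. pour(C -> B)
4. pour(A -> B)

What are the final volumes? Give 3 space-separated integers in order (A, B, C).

Answer: 1 8 0

Derivation:
Step 1: empty(B) -> (A=0 B=0 C=9)
Step 2: pour(C -> A) -> (A=4 B=0 C=5)
Step 3: pour(C -> B) -> (A=4 B=5 C=0)
Step 4: pour(A -> B) -> (A=1 B=8 C=0)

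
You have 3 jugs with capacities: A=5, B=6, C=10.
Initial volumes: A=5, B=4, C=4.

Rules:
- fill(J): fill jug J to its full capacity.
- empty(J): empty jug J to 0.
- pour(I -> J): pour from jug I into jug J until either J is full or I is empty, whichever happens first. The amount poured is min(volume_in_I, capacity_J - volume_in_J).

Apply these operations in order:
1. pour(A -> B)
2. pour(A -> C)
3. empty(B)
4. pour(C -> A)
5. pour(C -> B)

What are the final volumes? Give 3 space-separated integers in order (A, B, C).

Step 1: pour(A -> B) -> (A=3 B=6 C=4)
Step 2: pour(A -> C) -> (A=0 B=6 C=7)
Step 3: empty(B) -> (A=0 B=0 C=7)
Step 4: pour(C -> A) -> (A=5 B=0 C=2)
Step 5: pour(C -> B) -> (A=5 B=2 C=0)

Answer: 5 2 0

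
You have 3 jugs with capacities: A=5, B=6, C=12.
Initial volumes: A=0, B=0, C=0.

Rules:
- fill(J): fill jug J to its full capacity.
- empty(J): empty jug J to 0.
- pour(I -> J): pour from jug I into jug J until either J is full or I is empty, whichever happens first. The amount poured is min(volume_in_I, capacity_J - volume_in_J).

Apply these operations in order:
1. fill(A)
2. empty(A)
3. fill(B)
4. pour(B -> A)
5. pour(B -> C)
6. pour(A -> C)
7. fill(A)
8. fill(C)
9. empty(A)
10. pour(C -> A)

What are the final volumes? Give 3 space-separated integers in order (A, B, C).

Step 1: fill(A) -> (A=5 B=0 C=0)
Step 2: empty(A) -> (A=0 B=0 C=0)
Step 3: fill(B) -> (A=0 B=6 C=0)
Step 4: pour(B -> A) -> (A=5 B=1 C=0)
Step 5: pour(B -> C) -> (A=5 B=0 C=1)
Step 6: pour(A -> C) -> (A=0 B=0 C=6)
Step 7: fill(A) -> (A=5 B=0 C=6)
Step 8: fill(C) -> (A=5 B=0 C=12)
Step 9: empty(A) -> (A=0 B=0 C=12)
Step 10: pour(C -> A) -> (A=5 B=0 C=7)

Answer: 5 0 7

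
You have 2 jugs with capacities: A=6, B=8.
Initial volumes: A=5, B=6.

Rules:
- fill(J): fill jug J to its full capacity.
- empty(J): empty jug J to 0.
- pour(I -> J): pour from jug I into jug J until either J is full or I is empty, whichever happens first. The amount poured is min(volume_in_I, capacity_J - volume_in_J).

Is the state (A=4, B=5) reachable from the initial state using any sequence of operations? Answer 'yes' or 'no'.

BFS explored all 29 reachable states.
Reachable set includes: (0,0), (0,1), (0,2), (0,3), (0,4), (0,5), (0,6), (0,7), (0,8), (1,0), (1,8), (2,0) ...
Target (A=4, B=5) not in reachable set → no.

Answer: no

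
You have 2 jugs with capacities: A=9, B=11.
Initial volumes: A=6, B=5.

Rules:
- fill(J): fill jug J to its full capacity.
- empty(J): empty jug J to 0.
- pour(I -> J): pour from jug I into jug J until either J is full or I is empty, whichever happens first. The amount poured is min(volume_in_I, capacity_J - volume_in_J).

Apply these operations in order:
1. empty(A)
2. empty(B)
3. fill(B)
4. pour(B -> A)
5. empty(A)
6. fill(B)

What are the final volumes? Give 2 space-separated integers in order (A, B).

Step 1: empty(A) -> (A=0 B=5)
Step 2: empty(B) -> (A=0 B=0)
Step 3: fill(B) -> (A=0 B=11)
Step 4: pour(B -> A) -> (A=9 B=2)
Step 5: empty(A) -> (A=0 B=2)
Step 6: fill(B) -> (A=0 B=11)

Answer: 0 11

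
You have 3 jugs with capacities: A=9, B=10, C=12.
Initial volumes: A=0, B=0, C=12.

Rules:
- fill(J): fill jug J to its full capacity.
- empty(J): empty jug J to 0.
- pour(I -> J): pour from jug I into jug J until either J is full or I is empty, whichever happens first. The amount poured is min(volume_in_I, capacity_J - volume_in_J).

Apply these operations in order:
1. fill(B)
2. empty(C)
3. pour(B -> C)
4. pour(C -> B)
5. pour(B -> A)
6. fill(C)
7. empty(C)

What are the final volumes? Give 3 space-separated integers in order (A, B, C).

Step 1: fill(B) -> (A=0 B=10 C=12)
Step 2: empty(C) -> (A=0 B=10 C=0)
Step 3: pour(B -> C) -> (A=0 B=0 C=10)
Step 4: pour(C -> B) -> (A=0 B=10 C=0)
Step 5: pour(B -> A) -> (A=9 B=1 C=0)
Step 6: fill(C) -> (A=9 B=1 C=12)
Step 7: empty(C) -> (A=9 B=1 C=0)

Answer: 9 1 0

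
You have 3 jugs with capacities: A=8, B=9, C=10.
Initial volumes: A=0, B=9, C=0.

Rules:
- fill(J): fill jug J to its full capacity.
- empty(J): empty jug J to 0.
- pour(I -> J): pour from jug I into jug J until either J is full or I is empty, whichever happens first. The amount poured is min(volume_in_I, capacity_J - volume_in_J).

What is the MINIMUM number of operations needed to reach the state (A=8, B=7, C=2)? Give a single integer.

Answer: 4

Derivation:
BFS from (A=0, B=9, C=0). One shortest path:
  1. fill(A) -> (A=8 B=9 C=0)
  2. pour(A -> C) -> (A=0 B=9 C=8)
  3. pour(B -> C) -> (A=0 B=7 C=10)
  4. pour(C -> A) -> (A=8 B=7 C=2)
Reached target in 4 moves.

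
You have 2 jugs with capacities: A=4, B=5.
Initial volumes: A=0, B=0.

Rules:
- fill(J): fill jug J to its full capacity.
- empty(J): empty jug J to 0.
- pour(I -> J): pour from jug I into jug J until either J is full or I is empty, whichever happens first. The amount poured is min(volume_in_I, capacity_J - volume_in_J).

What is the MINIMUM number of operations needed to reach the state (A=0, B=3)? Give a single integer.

Answer: 6

Derivation:
BFS from (A=0, B=0). One shortest path:
  1. fill(A) -> (A=4 B=0)
  2. pour(A -> B) -> (A=0 B=4)
  3. fill(A) -> (A=4 B=4)
  4. pour(A -> B) -> (A=3 B=5)
  5. empty(B) -> (A=3 B=0)
  6. pour(A -> B) -> (A=0 B=3)
Reached target in 6 moves.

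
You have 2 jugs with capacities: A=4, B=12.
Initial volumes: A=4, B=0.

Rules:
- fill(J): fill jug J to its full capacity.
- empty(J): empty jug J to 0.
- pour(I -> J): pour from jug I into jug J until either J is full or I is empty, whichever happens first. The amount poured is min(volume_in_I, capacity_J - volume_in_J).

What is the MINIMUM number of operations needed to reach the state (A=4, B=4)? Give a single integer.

BFS from (A=4, B=0). One shortest path:
  1. pour(A -> B) -> (A=0 B=4)
  2. fill(A) -> (A=4 B=4)
Reached target in 2 moves.

Answer: 2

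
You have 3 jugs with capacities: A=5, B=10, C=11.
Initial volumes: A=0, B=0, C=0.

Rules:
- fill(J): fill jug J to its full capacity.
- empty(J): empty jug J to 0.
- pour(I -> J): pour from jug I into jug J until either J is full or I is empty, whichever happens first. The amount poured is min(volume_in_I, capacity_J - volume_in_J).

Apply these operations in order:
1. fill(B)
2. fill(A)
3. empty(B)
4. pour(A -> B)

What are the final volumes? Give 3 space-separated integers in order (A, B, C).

Step 1: fill(B) -> (A=0 B=10 C=0)
Step 2: fill(A) -> (A=5 B=10 C=0)
Step 3: empty(B) -> (A=5 B=0 C=0)
Step 4: pour(A -> B) -> (A=0 B=5 C=0)

Answer: 0 5 0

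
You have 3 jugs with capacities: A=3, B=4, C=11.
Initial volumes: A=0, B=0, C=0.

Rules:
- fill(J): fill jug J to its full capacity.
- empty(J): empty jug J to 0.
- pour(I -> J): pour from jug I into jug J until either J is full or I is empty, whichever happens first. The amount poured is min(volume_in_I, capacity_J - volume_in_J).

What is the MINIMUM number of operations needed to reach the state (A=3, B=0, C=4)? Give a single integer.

Answer: 3

Derivation:
BFS from (A=0, B=0, C=0). One shortest path:
  1. fill(A) -> (A=3 B=0 C=0)
  2. fill(B) -> (A=3 B=4 C=0)
  3. pour(B -> C) -> (A=3 B=0 C=4)
Reached target in 3 moves.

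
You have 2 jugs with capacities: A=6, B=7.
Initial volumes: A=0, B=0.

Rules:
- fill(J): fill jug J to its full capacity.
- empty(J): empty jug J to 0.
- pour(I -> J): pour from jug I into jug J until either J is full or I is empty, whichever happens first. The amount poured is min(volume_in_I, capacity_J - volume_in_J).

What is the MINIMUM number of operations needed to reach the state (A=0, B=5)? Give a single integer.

BFS from (A=0, B=0). One shortest path:
  1. fill(A) -> (A=6 B=0)
  2. pour(A -> B) -> (A=0 B=6)
  3. fill(A) -> (A=6 B=6)
  4. pour(A -> B) -> (A=5 B=7)
  5. empty(B) -> (A=5 B=0)
  6. pour(A -> B) -> (A=0 B=5)
Reached target in 6 moves.

Answer: 6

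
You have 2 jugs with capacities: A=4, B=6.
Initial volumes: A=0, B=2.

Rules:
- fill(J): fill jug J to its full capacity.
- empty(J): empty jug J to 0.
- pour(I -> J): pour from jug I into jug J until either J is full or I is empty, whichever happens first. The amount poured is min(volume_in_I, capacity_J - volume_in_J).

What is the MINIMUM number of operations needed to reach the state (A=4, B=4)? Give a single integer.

BFS from (A=0, B=2). One shortest path:
  1. pour(B -> A) -> (A=2 B=0)
  2. fill(B) -> (A=2 B=6)
  3. pour(B -> A) -> (A=4 B=4)
Reached target in 3 moves.

Answer: 3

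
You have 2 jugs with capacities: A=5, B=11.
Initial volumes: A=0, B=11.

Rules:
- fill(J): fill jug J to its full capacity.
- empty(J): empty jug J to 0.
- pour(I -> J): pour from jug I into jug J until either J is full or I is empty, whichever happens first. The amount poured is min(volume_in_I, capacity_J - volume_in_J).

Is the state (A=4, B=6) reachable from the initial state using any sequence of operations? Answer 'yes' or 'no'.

BFS explored all 32 reachable states.
Reachable set includes: (0,0), (0,1), (0,2), (0,3), (0,4), (0,5), (0,6), (0,7), (0,8), (0,9), (0,10), (0,11) ...
Target (A=4, B=6) not in reachable set → no.

Answer: no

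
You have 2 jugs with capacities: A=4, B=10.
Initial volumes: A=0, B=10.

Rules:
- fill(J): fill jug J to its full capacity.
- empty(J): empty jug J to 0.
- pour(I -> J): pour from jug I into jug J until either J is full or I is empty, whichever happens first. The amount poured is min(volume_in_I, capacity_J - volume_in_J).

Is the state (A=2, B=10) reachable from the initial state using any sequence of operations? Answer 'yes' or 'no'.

Answer: yes

Derivation:
BFS from (A=0, B=10):
  1. pour(B -> A) -> (A=4 B=6)
  2. empty(A) -> (A=0 B=6)
  3. pour(B -> A) -> (A=4 B=2)
  4. empty(A) -> (A=0 B=2)
  5. pour(B -> A) -> (A=2 B=0)
  6. fill(B) -> (A=2 B=10)
Target reached → yes.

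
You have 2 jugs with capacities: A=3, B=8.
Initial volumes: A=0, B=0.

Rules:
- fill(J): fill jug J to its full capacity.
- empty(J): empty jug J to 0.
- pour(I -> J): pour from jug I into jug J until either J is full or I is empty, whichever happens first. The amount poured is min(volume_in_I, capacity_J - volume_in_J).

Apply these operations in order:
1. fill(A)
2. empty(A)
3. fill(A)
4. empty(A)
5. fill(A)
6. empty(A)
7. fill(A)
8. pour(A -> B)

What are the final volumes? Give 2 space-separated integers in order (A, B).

Answer: 0 3

Derivation:
Step 1: fill(A) -> (A=3 B=0)
Step 2: empty(A) -> (A=0 B=0)
Step 3: fill(A) -> (A=3 B=0)
Step 4: empty(A) -> (A=0 B=0)
Step 5: fill(A) -> (A=3 B=0)
Step 6: empty(A) -> (A=0 B=0)
Step 7: fill(A) -> (A=3 B=0)
Step 8: pour(A -> B) -> (A=0 B=3)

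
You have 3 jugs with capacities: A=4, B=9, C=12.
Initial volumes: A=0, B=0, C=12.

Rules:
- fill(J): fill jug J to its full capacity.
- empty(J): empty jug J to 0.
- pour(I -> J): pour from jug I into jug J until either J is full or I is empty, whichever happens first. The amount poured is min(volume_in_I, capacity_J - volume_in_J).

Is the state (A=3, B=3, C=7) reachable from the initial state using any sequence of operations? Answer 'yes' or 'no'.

BFS explored all 386 reachable states.
Reachable set includes: (0,0,0), (0,0,1), (0,0,2), (0,0,3), (0,0,4), (0,0,5), (0,0,6), (0,0,7), (0,0,8), (0,0,9), (0,0,10), (0,0,11) ...
Target (A=3, B=3, C=7) not in reachable set → no.

Answer: no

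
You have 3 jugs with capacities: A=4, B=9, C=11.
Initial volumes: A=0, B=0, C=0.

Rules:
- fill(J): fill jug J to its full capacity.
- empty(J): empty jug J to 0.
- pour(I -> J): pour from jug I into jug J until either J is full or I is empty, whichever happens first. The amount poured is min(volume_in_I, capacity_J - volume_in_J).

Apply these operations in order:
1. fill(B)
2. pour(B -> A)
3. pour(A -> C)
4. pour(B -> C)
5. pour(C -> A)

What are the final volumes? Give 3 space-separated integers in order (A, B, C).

Answer: 4 0 5

Derivation:
Step 1: fill(B) -> (A=0 B=9 C=0)
Step 2: pour(B -> A) -> (A=4 B=5 C=0)
Step 3: pour(A -> C) -> (A=0 B=5 C=4)
Step 4: pour(B -> C) -> (A=0 B=0 C=9)
Step 5: pour(C -> A) -> (A=4 B=0 C=5)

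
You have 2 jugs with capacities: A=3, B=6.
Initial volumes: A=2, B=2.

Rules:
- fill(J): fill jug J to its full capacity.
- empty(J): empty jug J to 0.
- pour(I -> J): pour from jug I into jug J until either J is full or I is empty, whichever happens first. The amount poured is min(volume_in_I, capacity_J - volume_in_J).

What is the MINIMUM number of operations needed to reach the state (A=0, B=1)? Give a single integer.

BFS from (A=2, B=2). One shortest path:
  1. pour(B -> A) -> (A=3 B=1)
  2. empty(A) -> (A=0 B=1)
Reached target in 2 moves.

Answer: 2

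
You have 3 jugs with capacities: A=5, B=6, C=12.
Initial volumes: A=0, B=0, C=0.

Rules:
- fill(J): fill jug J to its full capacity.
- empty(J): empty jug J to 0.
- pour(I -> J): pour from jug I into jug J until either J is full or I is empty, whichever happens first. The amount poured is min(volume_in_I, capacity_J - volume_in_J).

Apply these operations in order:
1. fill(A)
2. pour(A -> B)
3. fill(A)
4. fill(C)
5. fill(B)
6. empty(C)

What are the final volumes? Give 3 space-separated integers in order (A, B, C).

Answer: 5 6 0

Derivation:
Step 1: fill(A) -> (A=5 B=0 C=0)
Step 2: pour(A -> B) -> (A=0 B=5 C=0)
Step 3: fill(A) -> (A=5 B=5 C=0)
Step 4: fill(C) -> (A=5 B=5 C=12)
Step 5: fill(B) -> (A=5 B=6 C=12)
Step 6: empty(C) -> (A=5 B=6 C=0)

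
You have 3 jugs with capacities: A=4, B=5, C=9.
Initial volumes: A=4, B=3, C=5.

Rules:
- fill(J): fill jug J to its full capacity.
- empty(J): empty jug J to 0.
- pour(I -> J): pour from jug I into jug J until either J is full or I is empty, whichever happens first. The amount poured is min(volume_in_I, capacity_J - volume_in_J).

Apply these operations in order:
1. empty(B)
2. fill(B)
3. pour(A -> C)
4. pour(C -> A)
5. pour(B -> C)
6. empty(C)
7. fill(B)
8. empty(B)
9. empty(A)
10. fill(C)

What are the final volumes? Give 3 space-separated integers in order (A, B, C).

Answer: 0 0 9

Derivation:
Step 1: empty(B) -> (A=4 B=0 C=5)
Step 2: fill(B) -> (A=4 B=5 C=5)
Step 3: pour(A -> C) -> (A=0 B=5 C=9)
Step 4: pour(C -> A) -> (A=4 B=5 C=5)
Step 5: pour(B -> C) -> (A=4 B=1 C=9)
Step 6: empty(C) -> (A=4 B=1 C=0)
Step 7: fill(B) -> (A=4 B=5 C=0)
Step 8: empty(B) -> (A=4 B=0 C=0)
Step 9: empty(A) -> (A=0 B=0 C=0)
Step 10: fill(C) -> (A=0 B=0 C=9)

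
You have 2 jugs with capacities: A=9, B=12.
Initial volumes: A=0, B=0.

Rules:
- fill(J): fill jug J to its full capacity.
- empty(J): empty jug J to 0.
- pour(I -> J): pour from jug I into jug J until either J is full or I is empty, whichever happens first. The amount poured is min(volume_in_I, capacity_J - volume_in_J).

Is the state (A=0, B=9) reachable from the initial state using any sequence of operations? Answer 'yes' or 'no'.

BFS from (A=0, B=0):
  1. fill(A) -> (A=9 B=0)
  2. pour(A -> B) -> (A=0 B=9)
Target reached → yes.

Answer: yes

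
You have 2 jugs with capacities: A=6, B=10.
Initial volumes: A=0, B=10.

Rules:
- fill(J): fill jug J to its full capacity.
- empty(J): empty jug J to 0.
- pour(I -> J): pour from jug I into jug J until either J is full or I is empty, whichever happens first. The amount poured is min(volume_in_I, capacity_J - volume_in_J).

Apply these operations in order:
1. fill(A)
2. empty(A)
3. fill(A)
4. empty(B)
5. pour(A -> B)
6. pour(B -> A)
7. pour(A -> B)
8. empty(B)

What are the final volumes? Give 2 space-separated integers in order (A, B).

Step 1: fill(A) -> (A=6 B=10)
Step 2: empty(A) -> (A=0 B=10)
Step 3: fill(A) -> (A=6 B=10)
Step 4: empty(B) -> (A=6 B=0)
Step 5: pour(A -> B) -> (A=0 B=6)
Step 6: pour(B -> A) -> (A=6 B=0)
Step 7: pour(A -> B) -> (A=0 B=6)
Step 8: empty(B) -> (A=0 B=0)

Answer: 0 0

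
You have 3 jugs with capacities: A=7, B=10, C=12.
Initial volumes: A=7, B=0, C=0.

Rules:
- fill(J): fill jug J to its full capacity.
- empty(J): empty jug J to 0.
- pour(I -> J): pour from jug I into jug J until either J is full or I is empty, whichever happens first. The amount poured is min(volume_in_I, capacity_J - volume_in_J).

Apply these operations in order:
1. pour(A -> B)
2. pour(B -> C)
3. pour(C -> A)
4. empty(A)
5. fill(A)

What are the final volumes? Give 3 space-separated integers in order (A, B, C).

Answer: 7 0 0

Derivation:
Step 1: pour(A -> B) -> (A=0 B=7 C=0)
Step 2: pour(B -> C) -> (A=0 B=0 C=7)
Step 3: pour(C -> A) -> (A=7 B=0 C=0)
Step 4: empty(A) -> (A=0 B=0 C=0)
Step 5: fill(A) -> (A=7 B=0 C=0)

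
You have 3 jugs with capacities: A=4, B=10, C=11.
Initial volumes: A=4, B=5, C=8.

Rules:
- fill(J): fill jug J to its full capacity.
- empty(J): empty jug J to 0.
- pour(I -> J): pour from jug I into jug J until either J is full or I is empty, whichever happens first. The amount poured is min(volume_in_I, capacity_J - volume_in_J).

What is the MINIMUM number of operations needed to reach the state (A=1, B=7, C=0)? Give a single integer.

BFS from (A=4, B=5, C=8). One shortest path:
  1. empty(B) -> (A=4 B=0 C=8)
  2. pour(A -> C) -> (A=1 B=0 C=11)
  3. pour(C -> B) -> (A=1 B=10 C=1)
  4. pour(B -> A) -> (A=4 B=7 C=1)
  5. empty(A) -> (A=0 B=7 C=1)
  6. pour(C -> A) -> (A=1 B=7 C=0)
Reached target in 6 moves.

Answer: 6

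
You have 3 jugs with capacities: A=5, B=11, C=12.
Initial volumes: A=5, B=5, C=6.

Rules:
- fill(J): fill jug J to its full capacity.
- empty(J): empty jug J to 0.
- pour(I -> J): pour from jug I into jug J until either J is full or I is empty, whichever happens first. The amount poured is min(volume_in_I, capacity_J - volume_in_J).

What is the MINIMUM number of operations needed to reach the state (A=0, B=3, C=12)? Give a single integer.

Answer: 5

Derivation:
BFS from (A=5, B=5, C=6). One shortest path:
  1. empty(C) -> (A=5 B=5 C=0)
  2. pour(A -> B) -> (A=0 B=10 C=0)
  3. fill(A) -> (A=5 B=10 C=0)
  4. pour(A -> C) -> (A=0 B=10 C=5)
  5. pour(B -> C) -> (A=0 B=3 C=12)
Reached target in 5 moves.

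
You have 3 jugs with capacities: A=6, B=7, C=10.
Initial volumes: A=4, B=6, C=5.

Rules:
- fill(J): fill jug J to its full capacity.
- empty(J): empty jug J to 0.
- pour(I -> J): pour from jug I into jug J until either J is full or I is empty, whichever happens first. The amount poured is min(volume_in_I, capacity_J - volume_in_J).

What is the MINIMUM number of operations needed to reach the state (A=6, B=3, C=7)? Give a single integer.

Answer: 5

Derivation:
BFS from (A=4, B=6, C=5). One shortest path:
  1. empty(C) -> (A=4 B=6 C=0)
  2. pour(A -> B) -> (A=3 B=7 C=0)
  3. pour(B -> C) -> (A=3 B=0 C=7)
  4. pour(A -> B) -> (A=0 B=3 C=7)
  5. fill(A) -> (A=6 B=3 C=7)
Reached target in 5 moves.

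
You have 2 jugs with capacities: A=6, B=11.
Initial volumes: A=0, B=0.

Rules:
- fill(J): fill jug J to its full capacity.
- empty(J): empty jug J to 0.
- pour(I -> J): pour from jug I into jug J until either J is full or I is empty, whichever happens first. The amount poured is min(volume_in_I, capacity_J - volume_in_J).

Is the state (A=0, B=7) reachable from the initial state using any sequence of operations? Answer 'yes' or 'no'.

Answer: yes

Derivation:
BFS from (A=0, B=0):
  1. fill(A) -> (A=6 B=0)
  2. pour(A -> B) -> (A=0 B=6)
  3. fill(A) -> (A=6 B=6)
  4. pour(A -> B) -> (A=1 B=11)
  5. empty(B) -> (A=1 B=0)
  6. pour(A -> B) -> (A=0 B=1)
  7. fill(A) -> (A=6 B=1)
  8. pour(A -> B) -> (A=0 B=7)
Target reached → yes.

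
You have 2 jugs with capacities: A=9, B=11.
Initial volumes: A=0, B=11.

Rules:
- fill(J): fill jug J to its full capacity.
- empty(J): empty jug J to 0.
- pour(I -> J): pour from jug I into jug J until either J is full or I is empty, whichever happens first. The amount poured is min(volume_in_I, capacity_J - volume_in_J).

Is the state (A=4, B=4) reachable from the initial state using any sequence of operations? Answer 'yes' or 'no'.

Answer: no

Derivation:
BFS explored all 40 reachable states.
Reachable set includes: (0,0), (0,1), (0,2), (0,3), (0,4), (0,5), (0,6), (0,7), (0,8), (0,9), (0,10), (0,11) ...
Target (A=4, B=4) not in reachable set → no.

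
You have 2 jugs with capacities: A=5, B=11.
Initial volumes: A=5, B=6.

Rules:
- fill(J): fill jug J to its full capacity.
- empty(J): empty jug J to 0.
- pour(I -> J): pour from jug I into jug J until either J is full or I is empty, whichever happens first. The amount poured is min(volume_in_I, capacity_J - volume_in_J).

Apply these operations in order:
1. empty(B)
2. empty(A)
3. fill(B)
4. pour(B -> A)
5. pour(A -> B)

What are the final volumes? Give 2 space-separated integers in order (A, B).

Step 1: empty(B) -> (A=5 B=0)
Step 2: empty(A) -> (A=0 B=0)
Step 3: fill(B) -> (A=0 B=11)
Step 4: pour(B -> A) -> (A=5 B=6)
Step 5: pour(A -> B) -> (A=0 B=11)

Answer: 0 11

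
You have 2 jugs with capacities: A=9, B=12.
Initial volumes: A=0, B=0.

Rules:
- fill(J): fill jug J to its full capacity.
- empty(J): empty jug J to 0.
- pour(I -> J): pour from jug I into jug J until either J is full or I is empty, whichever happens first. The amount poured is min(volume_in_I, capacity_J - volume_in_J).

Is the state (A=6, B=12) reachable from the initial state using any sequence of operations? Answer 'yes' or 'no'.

BFS from (A=0, B=0):
  1. fill(A) -> (A=9 B=0)
  2. pour(A -> B) -> (A=0 B=9)
  3. fill(A) -> (A=9 B=9)
  4. pour(A -> B) -> (A=6 B=12)
Target reached → yes.

Answer: yes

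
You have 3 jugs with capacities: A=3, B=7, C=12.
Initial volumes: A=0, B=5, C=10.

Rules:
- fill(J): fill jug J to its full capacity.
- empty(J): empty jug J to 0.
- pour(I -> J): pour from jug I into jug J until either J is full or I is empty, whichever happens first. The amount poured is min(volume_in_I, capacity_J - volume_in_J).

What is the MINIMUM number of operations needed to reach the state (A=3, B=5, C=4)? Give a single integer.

BFS from (A=0, B=5, C=10). One shortest path:
  1. pour(C -> A) -> (A=3 B=5 C=7)
  2. empty(A) -> (A=0 B=5 C=7)
  3. pour(C -> A) -> (A=3 B=5 C=4)
Reached target in 3 moves.

Answer: 3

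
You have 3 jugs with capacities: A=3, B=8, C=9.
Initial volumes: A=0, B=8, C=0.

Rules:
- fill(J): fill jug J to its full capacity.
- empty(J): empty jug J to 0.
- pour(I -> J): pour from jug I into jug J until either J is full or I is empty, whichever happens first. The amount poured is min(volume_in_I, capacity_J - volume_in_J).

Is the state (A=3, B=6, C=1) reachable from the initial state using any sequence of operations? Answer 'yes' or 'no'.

Answer: yes

Derivation:
BFS from (A=0, B=8, C=0):
  1. empty(B) -> (A=0 B=0 C=0)
  2. fill(C) -> (A=0 B=0 C=9)
  3. pour(C -> B) -> (A=0 B=8 C=1)
  4. empty(B) -> (A=0 B=0 C=1)
  5. pour(C -> A) -> (A=1 B=0 C=0)
  6. fill(C) -> (A=1 B=0 C=9)
  7. pour(C -> B) -> (A=1 B=8 C=1)
  8. pour(B -> A) -> (A=3 B=6 C=1)
Target reached → yes.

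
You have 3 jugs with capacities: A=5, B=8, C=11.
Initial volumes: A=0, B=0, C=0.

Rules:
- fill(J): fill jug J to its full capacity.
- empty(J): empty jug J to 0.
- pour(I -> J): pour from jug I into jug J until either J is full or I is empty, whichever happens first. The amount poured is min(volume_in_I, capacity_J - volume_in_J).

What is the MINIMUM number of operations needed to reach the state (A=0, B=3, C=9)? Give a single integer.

BFS from (A=0, B=0, C=0). One shortest path:
  1. fill(C) -> (A=0 B=0 C=11)
  2. pour(C -> A) -> (A=5 B=0 C=6)
  3. empty(A) -> (A=0 B=0 C=6)
  4. pour(C -> B) -> (A=0 B=6 C=0)
  5. fill(C) -> (A=0 B=6 C=11)
  6. pour(C -> B) -> (A=0 B=8 C=9)
  7. pour(B -> A) -> (A=5 B=3 C=9)
  8. empty(A) -> (A=0 B=3 C=9)
Reached target in 8 moves.

Answer: 8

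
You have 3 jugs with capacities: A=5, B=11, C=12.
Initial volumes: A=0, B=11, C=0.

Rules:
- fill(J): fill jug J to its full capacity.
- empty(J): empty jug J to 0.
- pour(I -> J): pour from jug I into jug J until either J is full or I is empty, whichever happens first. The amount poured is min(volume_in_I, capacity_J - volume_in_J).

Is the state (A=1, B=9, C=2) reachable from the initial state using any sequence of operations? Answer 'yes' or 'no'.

Answer: no

Derivation:
BFS explored all 496 reachable states.
Reachable set includes: (0,0,0), (0,0,1), (0,0,2), (0,0,3), (0,0,4), (0,0,5), (0,0,6), (0,0,7), (0,0,8), (0,0,9), (0,0,10), (0,0,11) ...
Target (A=1, B=9, C=2) not in reachable set → no.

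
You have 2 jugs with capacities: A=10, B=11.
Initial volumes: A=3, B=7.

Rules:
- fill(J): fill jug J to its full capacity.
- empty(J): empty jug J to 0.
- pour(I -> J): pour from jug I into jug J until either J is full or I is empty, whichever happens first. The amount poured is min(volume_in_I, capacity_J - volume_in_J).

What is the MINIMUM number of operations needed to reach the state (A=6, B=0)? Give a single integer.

Answer: 3

Derivation:
BFS from (A=3, B=7). One shortest path:
  1. fill(A) -> (A=10 B=7)
  2. pour(A -> B) -> (A=6 B=11)
  3. empty(B) -> (A=6 B=0)
Reached target in 3 moves.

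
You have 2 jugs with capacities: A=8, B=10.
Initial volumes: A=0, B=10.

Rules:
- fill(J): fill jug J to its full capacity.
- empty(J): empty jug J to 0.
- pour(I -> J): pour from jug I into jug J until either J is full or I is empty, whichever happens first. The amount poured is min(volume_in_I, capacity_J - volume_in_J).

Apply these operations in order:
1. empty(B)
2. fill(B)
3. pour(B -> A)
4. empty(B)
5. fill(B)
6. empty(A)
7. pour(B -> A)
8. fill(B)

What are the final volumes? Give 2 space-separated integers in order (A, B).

Step 1: empty(B) -> (A=0 B=0)
Step 2: fill(B) -> (A=0 B=10)
Step 3: pour(B -> A) -> (A=8 B=2)
Step 4: empty(B) -> (A=8 B=0)
Step 5: fill(B) -> (A=8 B=10)
Step 6: empty(A) -> (A=0 B=10)
Step 7: pour(B -> A) -> (A=8 B=2)
Step 8: fill(B) -> (A=8 B=10)

Answer: 8 10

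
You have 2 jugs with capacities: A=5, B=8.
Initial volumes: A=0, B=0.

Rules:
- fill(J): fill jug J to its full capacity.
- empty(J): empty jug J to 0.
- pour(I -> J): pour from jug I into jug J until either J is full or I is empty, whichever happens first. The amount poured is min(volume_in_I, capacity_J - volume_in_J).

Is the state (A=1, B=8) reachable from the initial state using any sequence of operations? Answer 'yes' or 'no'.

BFS from (A=0, B=0):
  1. fill(B) -> (A=0 B=8)
  2. pour(B -> A) -> (A=5 B=3)
  3. empty(A) -> (A=0 B=3)
  4. pour(B -> A) -> (A=3 B=0)
  5. fill(B) -> (A=3 B=8)
  6. pour(B -> A) -> (A=5 B=6)
  7. empty(A) -> (A=0 B=6)
  8. pour(B -> A) -> (A=5 B=1)
  9. empty(A) -> (A=0 B=1)
  10. pour(B -> A) -> (A=1 B=0)
  11. fill(B) -> (A=1 B=8)
Target reached → yes.

Answer: yes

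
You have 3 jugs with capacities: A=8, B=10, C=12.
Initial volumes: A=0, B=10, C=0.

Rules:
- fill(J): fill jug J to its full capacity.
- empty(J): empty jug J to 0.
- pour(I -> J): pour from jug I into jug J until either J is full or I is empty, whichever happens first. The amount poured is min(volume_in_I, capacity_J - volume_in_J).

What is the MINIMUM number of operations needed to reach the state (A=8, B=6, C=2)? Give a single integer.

Answer: 7

Derivation:
BFS from (A=0, B=10, C=0). One shortest path:
  1. fill(A) -> (A=8 B=10 C=0)
  2. empty(B) -> (A=8 B=0 C=0)
  3. pour(A -> C) -> (A=0 B=0 C=8)
  4. fill(A) -> (A=8 B=0 C=8)
  5. pour(A -> C) -> (A=4 B=0 C=12)
  6. pour(C -> B) -> (A=4 B=10 C=2)
  7. pour(B -> A) -> (A=8 B=6 C=2)
Reached target in 7 moves.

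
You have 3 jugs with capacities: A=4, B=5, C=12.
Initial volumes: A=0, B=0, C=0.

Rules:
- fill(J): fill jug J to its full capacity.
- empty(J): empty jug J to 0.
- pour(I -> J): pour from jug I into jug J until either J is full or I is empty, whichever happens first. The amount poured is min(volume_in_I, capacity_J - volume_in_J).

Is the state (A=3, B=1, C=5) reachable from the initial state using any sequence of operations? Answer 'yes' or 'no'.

Answer: no

Derivation:
BFS explored all 258 reachable states.
Reachable set includes: (0,0,0), (0,0,1), (0,0,2), (0,0,3), (0,0,4), (0,0,5), (0,0,6), (0,0,7), (0,0,8), (0,0,9), (0,0,10), (0,0,11) ...
Target (A=3, B=1, C=5) not in reachable set → no.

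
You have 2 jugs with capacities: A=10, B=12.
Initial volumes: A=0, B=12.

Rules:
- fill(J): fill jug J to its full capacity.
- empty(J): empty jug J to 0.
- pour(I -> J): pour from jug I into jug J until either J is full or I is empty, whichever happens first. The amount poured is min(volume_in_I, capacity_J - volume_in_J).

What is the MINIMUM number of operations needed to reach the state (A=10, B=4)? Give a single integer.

BFS from (A=0, B=12). One shortest path:
  1. pour(B -> A) -> (A=10 B=2)
  2. empty(A) -> (A=0 B=2)
  3. pour(B -> A) -> (A=2 B=0)
  4. fill(B) -> (A=2 B=12)
  5. pour(B -> A) -> (A=10 B=4)
Reached target in 5 moves.

Answer: 5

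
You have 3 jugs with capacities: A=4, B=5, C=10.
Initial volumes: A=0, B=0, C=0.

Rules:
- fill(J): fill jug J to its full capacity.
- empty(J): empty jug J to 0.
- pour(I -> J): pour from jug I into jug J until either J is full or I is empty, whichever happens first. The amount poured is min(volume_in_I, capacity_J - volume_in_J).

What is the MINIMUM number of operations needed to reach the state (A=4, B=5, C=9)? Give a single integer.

BFS from (A=0, B=0, C=0). One shortest path:
  1. fill(A) -> (A=4 B=0 C=0)
  2. fill(C) -> (A=4 B=0 C=10)
  3. pour(A -> B) -> (A=0 B=4 C=10)
  4. fill(A) -> (A=4 B=4 C=10)
  5. pour(C -> B) -> (A=4 B=5 C=9)
Reached target in 5 moves.

Answer: 5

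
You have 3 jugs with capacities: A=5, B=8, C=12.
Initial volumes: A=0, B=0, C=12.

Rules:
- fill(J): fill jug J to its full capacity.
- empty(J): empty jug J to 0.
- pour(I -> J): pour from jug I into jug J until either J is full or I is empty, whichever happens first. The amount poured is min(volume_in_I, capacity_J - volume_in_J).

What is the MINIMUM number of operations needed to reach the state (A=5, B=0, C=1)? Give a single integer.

BFS from (A=0, B=0, C=12). One shortest path:
  1. fill(A) -> (A=5 B=0 C=12)
  2. pour(A -> B) -> (A=0 B=5 C=12)
  3. fill(A) -> (A=5 B=5 C=12)
  4. pour(C -> B) -> (A=5 B=8 C=9)
  5. empty(B) -> (A=5 B=0 C=9)
  6. pour(C -> B) -> (A=5 B=8 C=1)
  7. empty(B) -> (A=5 B=0 C=1)
Reached target in 7 moves.

Answer: 7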